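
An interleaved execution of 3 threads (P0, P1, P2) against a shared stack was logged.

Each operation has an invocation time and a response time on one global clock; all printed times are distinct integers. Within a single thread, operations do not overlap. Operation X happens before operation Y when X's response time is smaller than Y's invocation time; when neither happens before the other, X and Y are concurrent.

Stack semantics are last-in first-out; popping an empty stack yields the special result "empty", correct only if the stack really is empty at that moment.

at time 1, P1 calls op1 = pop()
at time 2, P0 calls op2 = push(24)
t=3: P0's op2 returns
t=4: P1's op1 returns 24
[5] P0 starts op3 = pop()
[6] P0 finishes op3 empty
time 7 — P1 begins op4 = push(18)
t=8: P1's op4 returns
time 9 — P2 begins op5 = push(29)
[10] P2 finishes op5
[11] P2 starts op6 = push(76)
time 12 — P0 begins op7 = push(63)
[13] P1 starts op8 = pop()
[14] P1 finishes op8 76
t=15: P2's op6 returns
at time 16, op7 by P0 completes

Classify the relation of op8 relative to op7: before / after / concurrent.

op8 spans [13,14], op7 spans [12,16]
the intervals overlap in both directions

concurrent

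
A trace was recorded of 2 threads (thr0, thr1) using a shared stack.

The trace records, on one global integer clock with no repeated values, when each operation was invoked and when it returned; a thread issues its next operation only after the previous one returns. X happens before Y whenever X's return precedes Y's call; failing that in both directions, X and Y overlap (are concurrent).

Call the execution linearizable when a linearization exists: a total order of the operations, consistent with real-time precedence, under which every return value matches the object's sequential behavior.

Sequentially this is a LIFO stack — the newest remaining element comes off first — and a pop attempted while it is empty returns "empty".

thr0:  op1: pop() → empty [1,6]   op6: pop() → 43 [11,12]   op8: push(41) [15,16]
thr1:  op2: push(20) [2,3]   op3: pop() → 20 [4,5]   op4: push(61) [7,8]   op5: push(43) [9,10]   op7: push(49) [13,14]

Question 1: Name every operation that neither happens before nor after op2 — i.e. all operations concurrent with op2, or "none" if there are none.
overlap test against op2 [2,3]: concurrent iff the interval meets 2..3
op1 [1,6]: concurrent
op3 [4,5]: after
op4 [7,8]: after
op5 [9,10]: after
op6 [11,12]: after
op7 [13,14]: after
op8 [15,16]: after

op1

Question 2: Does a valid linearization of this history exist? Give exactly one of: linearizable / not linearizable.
one valid linearization: op1, op2, op3, op4, op5, op6, op7, op8
step 1: op1 pop() → empty — stack <>
step 2: op2 push(20) — stack <20>
step 3: op3 pop() → 20 — stack <>
step 4: op4 push(61) — stack <61>
step 5: op5 push(43) — stack <61,43>
step 6: op6 pop() → 43 — stack <61>
step 7: op7 push(49) — stack <61,49>
step 8: op8 push(41) — stack <61,49,41>

linearizable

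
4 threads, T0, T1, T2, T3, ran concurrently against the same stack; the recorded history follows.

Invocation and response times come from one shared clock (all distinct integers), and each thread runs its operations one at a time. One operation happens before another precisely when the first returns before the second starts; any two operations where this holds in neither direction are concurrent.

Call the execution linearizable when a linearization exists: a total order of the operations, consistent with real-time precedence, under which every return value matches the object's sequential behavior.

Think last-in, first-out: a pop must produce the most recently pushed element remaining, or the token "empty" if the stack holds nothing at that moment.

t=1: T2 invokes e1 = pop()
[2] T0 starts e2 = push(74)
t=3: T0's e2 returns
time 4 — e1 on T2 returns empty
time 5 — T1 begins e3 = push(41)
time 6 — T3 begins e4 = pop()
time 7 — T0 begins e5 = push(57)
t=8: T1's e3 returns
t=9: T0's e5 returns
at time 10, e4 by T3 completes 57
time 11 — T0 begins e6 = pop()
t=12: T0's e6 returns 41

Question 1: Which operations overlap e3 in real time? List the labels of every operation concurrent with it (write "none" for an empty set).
e3 spans [5,8]: anything still running between times 5 and 8 counts as concurrent
e1 [1,4]: before
e2 [2,3]: before
e4 [6,10]: concurrent
e5 [7,9]: concurrent
e6 [11,12]: after

e4, e5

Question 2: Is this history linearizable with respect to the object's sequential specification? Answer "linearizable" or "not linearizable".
one valid linearization: e1, e2, e3, e5, e4, e6
1. e1 pop() → empty, leaving stack <>
2. e2 push(74), leaving stack <74>
3. e3 push(41), leaving stack <74,41>
4. e5 push(57), leaving stack <74,41,57>
5. e4 pop() → 57, leaving stack <74,41>
6. e6 pop() → 41, leaving stack <74>

linearizable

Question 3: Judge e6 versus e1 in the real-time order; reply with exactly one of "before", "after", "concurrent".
e6 spans [11,12], e1 spans [1,4]
resp(e1)=4 < inv(e6)=11

after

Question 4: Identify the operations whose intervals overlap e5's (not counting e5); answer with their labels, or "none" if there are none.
overlap test against e5 [7,9]: concurrent iff the interval meets 7..9
e1 [1,4]: before
e2 [2,3]: before
e3 [5,8]: concurrent
e4 [6,10]: concurrent
e6 [11,12]: after

e3, e4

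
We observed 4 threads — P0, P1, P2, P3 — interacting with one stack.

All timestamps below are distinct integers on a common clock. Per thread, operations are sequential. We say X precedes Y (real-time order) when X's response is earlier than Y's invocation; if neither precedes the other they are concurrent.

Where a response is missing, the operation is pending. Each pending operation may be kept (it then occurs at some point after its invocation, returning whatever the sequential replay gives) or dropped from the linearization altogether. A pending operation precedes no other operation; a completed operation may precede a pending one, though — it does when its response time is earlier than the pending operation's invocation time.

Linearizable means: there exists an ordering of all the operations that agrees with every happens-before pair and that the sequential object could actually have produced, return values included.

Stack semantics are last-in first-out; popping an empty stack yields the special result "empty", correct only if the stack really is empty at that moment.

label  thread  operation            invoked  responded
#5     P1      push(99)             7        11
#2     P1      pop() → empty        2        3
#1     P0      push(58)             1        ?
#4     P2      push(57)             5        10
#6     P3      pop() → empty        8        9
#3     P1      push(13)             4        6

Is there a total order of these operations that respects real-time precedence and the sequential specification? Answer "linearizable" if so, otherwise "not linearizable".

events 1..8 are fine; event 9 — the response of #6 at time 9 — makes the prefix non-linearizable
a single order respects real time; the 3 completed stack operations fail replay along it
completion choices over the 3 pending operations (#1, #4, #5) were checked; none helps
sample order #2, #3, #6 (pending dropped) stalls at step 3 — #6 pop() → empty has no legal effect

not linearizable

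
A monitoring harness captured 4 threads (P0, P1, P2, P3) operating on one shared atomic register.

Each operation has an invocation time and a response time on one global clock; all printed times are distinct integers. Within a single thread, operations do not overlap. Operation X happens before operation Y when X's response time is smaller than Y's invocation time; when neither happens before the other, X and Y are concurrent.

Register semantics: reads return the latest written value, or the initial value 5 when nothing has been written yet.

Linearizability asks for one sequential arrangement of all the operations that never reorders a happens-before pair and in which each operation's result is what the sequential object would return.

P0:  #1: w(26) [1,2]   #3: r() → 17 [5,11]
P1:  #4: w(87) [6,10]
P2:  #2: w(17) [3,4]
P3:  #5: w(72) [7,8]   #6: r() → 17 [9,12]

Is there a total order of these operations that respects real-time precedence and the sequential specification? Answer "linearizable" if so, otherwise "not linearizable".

prefix check: 1..11 passes, 1..12 fails once #6's time-12 response joins
checked exhaustively: 12 real-time-consistent orders of 6 completed operations, zero legal atomic register replays
sample order #1, #2, #3, #4, #5, #6 stalls at step 6 — #6 r() → 17 has no legal effect
sample order #1, #2, #3, #5, #4, #6 stalls at step 6 — #6 r() → 17 has no legal effect

not linearizable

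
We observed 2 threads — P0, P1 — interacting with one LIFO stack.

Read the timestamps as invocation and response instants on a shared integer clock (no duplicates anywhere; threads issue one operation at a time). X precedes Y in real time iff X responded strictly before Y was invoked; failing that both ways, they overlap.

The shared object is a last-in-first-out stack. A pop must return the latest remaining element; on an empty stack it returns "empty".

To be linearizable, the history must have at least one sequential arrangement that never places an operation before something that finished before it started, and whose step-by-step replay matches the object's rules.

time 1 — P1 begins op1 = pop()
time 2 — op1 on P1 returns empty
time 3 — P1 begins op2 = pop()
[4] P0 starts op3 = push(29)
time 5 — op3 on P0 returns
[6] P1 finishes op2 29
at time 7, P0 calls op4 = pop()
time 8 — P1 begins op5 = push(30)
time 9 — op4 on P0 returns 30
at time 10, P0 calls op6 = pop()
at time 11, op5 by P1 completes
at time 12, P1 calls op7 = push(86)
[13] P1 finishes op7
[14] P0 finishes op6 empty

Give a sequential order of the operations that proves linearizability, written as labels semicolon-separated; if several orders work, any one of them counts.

op1; op3; op2; op5; op4; op6; op7

step 1: op1 pop() → empty — stack <>
step 2: op3 push(29) — stack <29>
step 3: op2 pop() → 29 — stack <>
step 4: op5 push(30) — stack <30>
step 5: op4 pop() → 30 — stack <>
step 6: op6 pop() → empty — stack <>
step 7: op7 push(86) — stack <86>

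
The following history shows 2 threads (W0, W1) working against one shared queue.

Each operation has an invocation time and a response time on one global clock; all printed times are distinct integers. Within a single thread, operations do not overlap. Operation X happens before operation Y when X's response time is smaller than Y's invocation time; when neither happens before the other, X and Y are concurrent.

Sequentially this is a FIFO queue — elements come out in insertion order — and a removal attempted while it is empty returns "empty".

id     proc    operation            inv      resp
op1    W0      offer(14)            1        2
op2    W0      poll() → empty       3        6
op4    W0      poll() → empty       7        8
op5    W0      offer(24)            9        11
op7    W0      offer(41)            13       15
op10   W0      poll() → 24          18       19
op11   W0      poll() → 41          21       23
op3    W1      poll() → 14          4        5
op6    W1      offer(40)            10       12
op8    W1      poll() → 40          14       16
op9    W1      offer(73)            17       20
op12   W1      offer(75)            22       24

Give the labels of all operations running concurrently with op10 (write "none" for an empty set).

overlap test against op10 [18,19]: concurrent iff the interval meets 18..19
op1 [1,2]: before
op2 [3,6]: before
op3 [4,5]: before
op4 [7,8]: before
op5 [9,11]: before
op6 [10,12]: before
op7 [13,15]: before
op8 [14,16]: before
op9 [17,20]: concurrent
op11 [21,23]: after
op12 [22,24]: after

op9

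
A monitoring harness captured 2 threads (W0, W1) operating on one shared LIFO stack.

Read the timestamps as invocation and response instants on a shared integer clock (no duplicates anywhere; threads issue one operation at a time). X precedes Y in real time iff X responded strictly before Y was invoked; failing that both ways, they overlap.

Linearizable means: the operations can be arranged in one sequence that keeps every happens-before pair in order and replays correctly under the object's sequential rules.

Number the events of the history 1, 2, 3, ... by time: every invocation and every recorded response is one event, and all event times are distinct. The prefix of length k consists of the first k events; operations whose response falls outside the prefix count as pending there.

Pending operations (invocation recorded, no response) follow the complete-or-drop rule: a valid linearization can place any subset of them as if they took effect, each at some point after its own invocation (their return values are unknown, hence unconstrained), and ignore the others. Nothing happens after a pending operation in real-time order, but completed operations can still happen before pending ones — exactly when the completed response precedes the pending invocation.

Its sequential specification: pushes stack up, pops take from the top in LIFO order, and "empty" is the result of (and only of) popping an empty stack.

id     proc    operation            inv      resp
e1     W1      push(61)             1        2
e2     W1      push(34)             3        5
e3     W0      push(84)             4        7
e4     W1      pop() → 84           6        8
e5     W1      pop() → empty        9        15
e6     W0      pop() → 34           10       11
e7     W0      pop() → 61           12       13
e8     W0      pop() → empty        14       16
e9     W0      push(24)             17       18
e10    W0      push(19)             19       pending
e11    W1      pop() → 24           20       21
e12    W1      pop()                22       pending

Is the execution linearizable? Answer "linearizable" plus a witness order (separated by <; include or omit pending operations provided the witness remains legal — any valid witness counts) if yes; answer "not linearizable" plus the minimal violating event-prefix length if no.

linearizable — witness: e1 < e2 < e3 < e4 < e6 < e7 < e5 < e8 < e9 < e11

1. e1 push(61), leaving stack <61>
2. e2 push(34), leaving stack <61,34>
3. e3 push(84), leaving stack <61,34,84>
4. e4 pop() → 84, leaving stack <61,34>
5. e6 pop() → 34, leaving stack <61>
6. e7 pop() → 61, leaving stack <>
7. e5 pop() → empty, leaving stack <>
8. e8 pop() → empty, leaving stack <>
9. e9 push(24), leaving stack <24>
10. e11 pop() → 24, leaving stack <>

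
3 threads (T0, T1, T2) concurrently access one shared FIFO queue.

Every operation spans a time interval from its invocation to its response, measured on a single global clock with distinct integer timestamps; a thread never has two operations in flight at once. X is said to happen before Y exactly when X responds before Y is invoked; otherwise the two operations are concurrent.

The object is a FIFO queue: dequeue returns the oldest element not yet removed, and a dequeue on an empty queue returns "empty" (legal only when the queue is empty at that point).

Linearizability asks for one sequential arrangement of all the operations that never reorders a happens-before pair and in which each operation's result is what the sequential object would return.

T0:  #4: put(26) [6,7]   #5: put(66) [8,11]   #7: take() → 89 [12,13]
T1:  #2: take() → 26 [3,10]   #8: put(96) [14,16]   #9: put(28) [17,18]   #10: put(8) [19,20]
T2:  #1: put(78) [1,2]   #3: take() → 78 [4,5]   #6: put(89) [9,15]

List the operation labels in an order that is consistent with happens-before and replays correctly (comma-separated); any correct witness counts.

#1, #3, #4, #2, #6, #5, #7, #8, #9, #10

after step 1 (#1 put(78)): queue <78>
after step 2 (#3 take() → 78): queue <>
after step 3 (#4 put(26)): queue <26>
after step 4 (#2 take() → 26): queue <>
after step 5 (#6 put(89)): queue <89>
after step 6 (#5 put(66)): queue <89,66>
after step 7 (#7 take() → 89): queue <66>
after step 8 (#8 put(96)): queue <66,96>
after step 9 (#9 put(28)): queue <66,96,28>
after step 10 (#10 put(8)): queue <66,96,28,8>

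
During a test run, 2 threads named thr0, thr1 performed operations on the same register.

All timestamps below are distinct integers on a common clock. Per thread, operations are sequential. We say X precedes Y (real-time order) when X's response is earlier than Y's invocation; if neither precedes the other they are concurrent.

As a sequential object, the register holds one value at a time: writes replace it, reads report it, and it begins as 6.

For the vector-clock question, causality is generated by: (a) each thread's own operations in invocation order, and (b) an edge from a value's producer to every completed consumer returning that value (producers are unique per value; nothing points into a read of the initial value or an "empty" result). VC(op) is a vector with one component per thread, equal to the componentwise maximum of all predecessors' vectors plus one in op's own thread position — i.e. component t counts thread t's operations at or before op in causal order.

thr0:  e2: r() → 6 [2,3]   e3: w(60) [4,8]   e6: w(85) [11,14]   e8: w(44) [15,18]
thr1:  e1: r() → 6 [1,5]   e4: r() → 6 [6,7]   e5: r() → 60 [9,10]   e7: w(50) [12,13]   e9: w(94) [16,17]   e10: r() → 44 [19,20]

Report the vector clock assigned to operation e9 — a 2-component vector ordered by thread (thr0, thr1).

(2, 5)

invoked at 1, e1 has no predecessors; its own thr1 bump gives (0, 1)
invoked at 2, e2 has no predecessors; its own thr0 bump gives (1, 0)
from VC(e1)=(0, 1), e4 (invoked 6) maxes components and bumps thr1 → (0, 2)
from VC(e2)=(1, 0), e3 (invoked 4) maxes components and bumps thr0 → (2, 0)
from VC(e3)=(2, 0), e6 (invoked 11) maxes components and bumps thr0 → (3, 0)
from VC(e6)=(3, 0), e8 (invoked 15) maxes components and bumps thr0 → (4, 0)
from VC(e3)=(2, 0), VC(e4)=(0, 2), e5 (invoked 9) maxes components and bumps thr1 → (2, 3)
from VC(e5)=(2, 3), e7 (invoked 12) maxes components and bumps thr1 → (2, 4)
from VC(e7)=(2, 4), e9 (invoked 16) maxes components and bumps thr1 → (2, 5)
from VC(e8)=(4, 0), VC(e9)=(2, 5), e10 (invoked 19) maxes components and bumps thr1 → (4, 6)
target: VC(e9) = (2, 5)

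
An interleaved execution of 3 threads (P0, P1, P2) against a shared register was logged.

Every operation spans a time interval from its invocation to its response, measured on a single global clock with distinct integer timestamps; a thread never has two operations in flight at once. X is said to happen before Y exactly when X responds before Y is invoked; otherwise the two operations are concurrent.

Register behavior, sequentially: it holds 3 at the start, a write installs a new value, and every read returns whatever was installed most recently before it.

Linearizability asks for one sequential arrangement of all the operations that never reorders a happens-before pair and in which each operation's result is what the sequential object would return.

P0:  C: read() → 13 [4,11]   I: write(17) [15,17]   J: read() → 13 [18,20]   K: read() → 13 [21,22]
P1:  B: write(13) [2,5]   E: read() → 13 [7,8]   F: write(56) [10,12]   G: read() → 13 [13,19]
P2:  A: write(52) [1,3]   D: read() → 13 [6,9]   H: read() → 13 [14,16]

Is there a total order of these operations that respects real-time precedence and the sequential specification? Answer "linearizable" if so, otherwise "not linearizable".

through event 15 a valid linearization exists; event 16 (H responding at time 16) ends that
18 orders of the 7 completed register ops respect real time; none is legal
completion choices over the 2 pending operations (G, I) were checked; none helps
sample order A, B, C, D, E, F, H (pending dropped) stalls at step 7 — H read() → 13 has no legal effect
sample order A, B, C, E, D, F, H (pending dropped) stalls at step 7 — H read() → 13 has no legal effect

not linearizable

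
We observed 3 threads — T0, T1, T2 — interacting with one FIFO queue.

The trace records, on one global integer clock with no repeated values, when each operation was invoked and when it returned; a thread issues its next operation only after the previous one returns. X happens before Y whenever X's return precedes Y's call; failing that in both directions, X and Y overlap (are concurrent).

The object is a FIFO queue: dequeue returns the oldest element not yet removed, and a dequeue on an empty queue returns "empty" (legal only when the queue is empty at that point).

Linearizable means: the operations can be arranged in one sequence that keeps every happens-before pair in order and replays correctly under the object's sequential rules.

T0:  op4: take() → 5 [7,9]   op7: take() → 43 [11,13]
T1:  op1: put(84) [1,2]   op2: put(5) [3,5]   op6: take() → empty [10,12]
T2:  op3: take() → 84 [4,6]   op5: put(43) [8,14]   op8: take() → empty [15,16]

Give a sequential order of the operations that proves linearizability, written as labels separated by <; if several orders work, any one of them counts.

step 1: op1 put(84) — queue <84>
step 2: op2 put(5) — queue <84,5>
step 3: op3 take() → 84 — queue <5>
step 4: op4 take() → 5 — queue <>
step 5: op5 put(43) — queue <43>
step 6: op7 take() → 43 — queue <>
step 7: op6 take() → empty — queue <>
step 8: op8 take() → empty — queue <>

op1 < op2 < op3 < op4 < op5 < op7 < op6 < op8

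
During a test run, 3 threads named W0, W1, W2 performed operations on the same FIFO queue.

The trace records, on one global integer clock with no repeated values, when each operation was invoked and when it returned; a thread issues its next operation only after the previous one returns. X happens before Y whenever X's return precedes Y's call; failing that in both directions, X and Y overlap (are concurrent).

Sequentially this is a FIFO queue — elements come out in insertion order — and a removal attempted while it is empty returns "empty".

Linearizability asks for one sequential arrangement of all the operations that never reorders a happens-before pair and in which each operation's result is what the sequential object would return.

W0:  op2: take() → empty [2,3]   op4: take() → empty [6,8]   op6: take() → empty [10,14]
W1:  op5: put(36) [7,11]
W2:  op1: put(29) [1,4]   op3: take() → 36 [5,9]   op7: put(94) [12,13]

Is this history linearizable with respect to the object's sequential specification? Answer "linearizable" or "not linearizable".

prefix check: 1..8 passes, 1..9 fails once op3's time-9 response joins
real-time-consistent orders of the 4 completed operations: 4 — all fail the FIFO queue replay
every completion of the 1 pending operation (op5) was checked; none linearizes
sample order op1, op2, op3, op4 (pending dropped) stalls at step 2 — op2 take() → empty has no legal effect
sample order op1, op2, op4, op3 (pending dropped) stalls at step 2 — op2 take() → empty has no legal effect

not linearizable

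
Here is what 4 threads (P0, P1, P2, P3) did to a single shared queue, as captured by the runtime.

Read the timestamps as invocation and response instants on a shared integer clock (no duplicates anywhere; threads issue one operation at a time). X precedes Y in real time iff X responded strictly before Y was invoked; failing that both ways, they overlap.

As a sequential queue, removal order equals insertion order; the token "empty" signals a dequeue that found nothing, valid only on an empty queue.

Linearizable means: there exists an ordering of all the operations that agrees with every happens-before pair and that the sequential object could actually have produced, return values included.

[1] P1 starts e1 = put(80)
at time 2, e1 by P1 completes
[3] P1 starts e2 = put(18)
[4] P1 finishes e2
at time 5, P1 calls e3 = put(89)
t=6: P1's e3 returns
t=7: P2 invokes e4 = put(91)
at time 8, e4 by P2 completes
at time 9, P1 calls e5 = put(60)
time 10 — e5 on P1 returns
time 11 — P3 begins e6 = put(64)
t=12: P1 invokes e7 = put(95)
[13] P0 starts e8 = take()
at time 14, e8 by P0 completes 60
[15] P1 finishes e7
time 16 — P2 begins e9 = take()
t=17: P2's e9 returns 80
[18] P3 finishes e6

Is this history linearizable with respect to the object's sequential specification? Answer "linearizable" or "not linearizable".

prefix check: 1..13 passes, 1..14 fails once e8's time-14 response joins
one real-time candidate order over the 6 completed operations — the queue replay rejects it
including or dropping the 2 pending operations (e6, e7) in any combination fails
e.g. e1, e2, e3, e4, e5, e8 (pending dropped): illegal at step 6, since e8 take() → 60 cannot apply there

not linearizable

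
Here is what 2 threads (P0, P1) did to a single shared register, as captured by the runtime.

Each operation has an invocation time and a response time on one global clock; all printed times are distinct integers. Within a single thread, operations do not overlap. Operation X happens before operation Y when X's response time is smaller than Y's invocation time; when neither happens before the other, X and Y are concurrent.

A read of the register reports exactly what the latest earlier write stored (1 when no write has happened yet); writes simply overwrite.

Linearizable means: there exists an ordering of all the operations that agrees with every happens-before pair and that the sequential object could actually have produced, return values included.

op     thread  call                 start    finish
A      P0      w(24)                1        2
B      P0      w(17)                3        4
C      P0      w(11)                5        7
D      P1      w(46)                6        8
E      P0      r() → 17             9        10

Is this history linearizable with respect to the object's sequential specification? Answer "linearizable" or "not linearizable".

not linearizable

the violation lands at event 10, E's response at time 10: events 1..9 linearize, events 1..10 do not
checked exhaustively: 2 real-time-consistent orders of 5 completed operations, zero legal register replays
for example A, B, C, D, E fails at step 5: E r() → 17 is not legal there
for example A, B, D, C, E fails at step 5: E r() → 17 is not legal there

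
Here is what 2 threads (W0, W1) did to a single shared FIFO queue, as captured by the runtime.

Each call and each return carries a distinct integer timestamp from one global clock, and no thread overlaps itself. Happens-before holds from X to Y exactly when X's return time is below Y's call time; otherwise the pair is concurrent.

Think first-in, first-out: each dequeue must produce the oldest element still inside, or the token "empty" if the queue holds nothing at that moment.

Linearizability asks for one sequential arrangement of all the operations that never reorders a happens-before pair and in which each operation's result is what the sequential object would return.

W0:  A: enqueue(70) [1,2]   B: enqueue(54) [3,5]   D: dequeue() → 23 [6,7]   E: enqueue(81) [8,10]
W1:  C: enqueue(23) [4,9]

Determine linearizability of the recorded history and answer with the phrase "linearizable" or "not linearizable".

through event 6 a valid linearization exists; event 7 (D responding at time 7) ends that
one real-time candidate order over the 3 completed operations — the FIFO queue replay rejects it
no completion choice of the 1 pending operation (C) rescues it — every subset was tried
sample order A, B, D (pending dropped) stalls at step 3 — D dequeue() → 23 has no legal effect

not linearizable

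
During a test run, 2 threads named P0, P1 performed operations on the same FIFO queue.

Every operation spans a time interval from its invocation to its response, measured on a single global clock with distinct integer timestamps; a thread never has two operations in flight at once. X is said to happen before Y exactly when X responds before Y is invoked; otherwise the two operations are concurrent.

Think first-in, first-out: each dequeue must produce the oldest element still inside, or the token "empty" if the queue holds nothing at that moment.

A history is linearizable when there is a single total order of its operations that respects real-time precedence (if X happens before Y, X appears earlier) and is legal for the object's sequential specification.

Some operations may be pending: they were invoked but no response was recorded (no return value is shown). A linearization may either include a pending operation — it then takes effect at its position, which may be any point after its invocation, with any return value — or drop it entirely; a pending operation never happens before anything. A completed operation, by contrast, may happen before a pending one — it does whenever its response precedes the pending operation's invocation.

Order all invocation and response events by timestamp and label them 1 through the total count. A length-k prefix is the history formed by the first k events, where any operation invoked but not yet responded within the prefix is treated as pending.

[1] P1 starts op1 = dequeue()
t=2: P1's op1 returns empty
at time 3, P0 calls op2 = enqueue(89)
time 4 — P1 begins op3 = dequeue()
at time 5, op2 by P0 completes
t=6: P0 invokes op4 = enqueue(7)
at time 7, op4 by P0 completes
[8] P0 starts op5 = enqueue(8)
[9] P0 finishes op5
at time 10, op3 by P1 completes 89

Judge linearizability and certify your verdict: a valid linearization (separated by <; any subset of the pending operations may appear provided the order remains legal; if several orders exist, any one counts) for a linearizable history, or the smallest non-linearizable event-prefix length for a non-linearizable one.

1. op1 dequeue() → empty, leaving queue <>
2. op2 enqueue(89), leaving queue <89>
3. op3 dequeue() → 89, leaving queue <>
4. op4 enqueue(7), leaving queue <7>
5. op5 enqueue(8), leaving queue <7,8>

linearizable — witness: op1 < op2 < op3 < op4 < op5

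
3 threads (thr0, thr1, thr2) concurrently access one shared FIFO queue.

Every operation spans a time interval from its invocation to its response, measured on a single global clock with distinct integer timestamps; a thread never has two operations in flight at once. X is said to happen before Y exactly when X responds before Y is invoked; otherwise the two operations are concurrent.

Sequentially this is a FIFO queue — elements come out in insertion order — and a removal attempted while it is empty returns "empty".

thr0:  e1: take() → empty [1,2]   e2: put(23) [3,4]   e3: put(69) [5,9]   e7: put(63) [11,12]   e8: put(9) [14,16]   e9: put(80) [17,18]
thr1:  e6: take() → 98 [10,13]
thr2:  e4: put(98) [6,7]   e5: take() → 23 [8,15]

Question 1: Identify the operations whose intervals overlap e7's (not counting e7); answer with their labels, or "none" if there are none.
Answer: e5, e6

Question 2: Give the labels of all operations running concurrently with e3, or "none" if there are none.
Answer: e4, e5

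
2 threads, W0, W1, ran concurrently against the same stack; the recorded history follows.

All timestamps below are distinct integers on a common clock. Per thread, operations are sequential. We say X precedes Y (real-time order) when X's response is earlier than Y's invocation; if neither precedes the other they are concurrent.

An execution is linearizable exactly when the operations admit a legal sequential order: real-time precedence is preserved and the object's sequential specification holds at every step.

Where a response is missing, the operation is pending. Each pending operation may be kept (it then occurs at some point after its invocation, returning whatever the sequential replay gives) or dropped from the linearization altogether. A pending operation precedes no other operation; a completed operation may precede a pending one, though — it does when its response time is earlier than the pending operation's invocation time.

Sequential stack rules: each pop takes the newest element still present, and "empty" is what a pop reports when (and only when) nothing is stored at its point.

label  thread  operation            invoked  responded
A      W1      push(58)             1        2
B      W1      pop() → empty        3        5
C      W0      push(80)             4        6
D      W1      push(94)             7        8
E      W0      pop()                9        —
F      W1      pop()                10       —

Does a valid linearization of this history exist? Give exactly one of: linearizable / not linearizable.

through event 4 a valid linearization exists; event 5 (B responding at time 5) ends that
one real-time candidate order over the 2 completed operations — the stack replay rejects it
include/drop combinations of the 1 pending operation (C) were all tried; none helps
for example A, B (pending dropped) fails at step 2: B pop() → empty is not legal there

not linearizable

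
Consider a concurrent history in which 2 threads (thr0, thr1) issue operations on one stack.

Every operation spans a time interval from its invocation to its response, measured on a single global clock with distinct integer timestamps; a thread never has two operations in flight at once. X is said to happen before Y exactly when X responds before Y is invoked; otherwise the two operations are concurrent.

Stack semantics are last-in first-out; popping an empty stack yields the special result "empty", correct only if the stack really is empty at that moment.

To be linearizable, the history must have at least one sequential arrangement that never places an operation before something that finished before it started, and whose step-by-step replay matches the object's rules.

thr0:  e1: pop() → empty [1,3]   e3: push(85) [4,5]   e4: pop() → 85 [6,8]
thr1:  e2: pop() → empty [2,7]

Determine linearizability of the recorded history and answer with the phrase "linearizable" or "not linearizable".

linearizable

witness order: e1, e2, e3, e4
step 1: e1 pop() → empty — stack <>
step 2: e2 pop() → empty — stack <>
step 3: e3 push(85) — stack <85>
step 4: e4 pop() → 85 — stack <>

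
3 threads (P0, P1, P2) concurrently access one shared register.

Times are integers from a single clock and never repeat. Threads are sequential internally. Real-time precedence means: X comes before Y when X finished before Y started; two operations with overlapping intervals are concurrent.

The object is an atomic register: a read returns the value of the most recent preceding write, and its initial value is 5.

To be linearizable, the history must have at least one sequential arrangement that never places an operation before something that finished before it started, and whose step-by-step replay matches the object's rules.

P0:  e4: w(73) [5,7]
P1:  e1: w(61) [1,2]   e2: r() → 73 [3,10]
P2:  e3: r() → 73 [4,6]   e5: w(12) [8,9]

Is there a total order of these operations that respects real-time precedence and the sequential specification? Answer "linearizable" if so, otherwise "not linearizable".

linearizable

a witness: e1, e4, e2, e3, e5
1. e1 w(61), leaving value 61
2. e4 w(73), leaving value 73
3. e2 r() → 73, leaving value 73
4. e3 r() → 73, leaving value 73
5. e5 w(12), leaving value 12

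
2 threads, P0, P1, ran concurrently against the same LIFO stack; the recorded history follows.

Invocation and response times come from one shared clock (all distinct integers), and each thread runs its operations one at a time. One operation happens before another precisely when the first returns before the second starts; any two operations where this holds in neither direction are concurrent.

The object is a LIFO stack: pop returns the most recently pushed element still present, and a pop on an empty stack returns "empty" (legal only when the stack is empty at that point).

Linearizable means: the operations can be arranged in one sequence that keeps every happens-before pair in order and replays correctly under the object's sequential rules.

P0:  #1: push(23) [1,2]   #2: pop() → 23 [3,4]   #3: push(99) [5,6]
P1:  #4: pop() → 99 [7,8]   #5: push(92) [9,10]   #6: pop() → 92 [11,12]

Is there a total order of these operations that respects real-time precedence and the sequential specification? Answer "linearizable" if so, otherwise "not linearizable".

linearizable

a witness: #1, #2, #3, #4, #5, #6
1. #1 push(23), leaving stack <23>
2. #2 pop() → 23, leaving stack <>
3. #3 push(99), leaving stack <99>
4. #4 pop() → 99, leaving stack <>
5. #5 push(92), leaving stack <92>
6. #6 pop() → 92, leaving stack <>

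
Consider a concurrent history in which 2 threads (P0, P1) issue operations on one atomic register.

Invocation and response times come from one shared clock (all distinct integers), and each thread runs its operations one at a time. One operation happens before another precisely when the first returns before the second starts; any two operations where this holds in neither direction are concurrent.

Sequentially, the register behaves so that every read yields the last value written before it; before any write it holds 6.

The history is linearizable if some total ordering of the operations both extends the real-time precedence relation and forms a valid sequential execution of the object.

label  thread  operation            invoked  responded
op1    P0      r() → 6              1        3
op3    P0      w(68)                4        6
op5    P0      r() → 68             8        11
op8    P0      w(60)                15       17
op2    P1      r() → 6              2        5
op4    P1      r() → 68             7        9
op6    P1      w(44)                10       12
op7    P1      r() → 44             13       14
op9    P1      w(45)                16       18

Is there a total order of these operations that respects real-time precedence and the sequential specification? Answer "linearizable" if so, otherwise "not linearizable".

one valid linearization: op1, op2, op3, op4, op5, op6, op7, op8, op9
after step 1 (op1 r() → 6): value 6
after step 2 (op2 r() → 6): value 6
after step 3 (op3 w(68)): value 68
after step 4 (op4 r() → 68): value 68
after step 5 (op5 r() → 68): value 68
after step 6 (op6 w(44)): value 44
after step 7 (op7 r() → 44): value 44
after step 8 (op8 w(60)): value 60
after step 9 (op9 w(45)): value 45

linearizable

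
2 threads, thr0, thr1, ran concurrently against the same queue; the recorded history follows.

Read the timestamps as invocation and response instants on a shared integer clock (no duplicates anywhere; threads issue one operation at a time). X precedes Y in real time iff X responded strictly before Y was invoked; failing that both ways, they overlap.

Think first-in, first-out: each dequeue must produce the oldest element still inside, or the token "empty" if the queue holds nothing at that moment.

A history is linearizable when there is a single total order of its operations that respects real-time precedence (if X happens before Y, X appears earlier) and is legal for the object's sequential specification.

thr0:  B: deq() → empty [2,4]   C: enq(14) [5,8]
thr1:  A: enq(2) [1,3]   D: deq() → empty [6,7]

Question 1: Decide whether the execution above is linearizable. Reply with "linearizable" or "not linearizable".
the violation lands at event 7, D's response at time 7: events 1..6 linearize, events 1..7 do not
2 orders of the 3 completed queue ops respect real time; none is legal
completion choices over the 1 pending operation (C) were checked; none helps
sample order A, B, D (pending dropped) stalls at step 2 — B deq() → empty has no legal effect
sample order B, A, D (pending dropped) stalls at step 3 — D deq() → empty has no legal effect

not linearizable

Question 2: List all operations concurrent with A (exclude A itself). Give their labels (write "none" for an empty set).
overlap test against A [1,3]: concurrent iff the interval meets 1..3
B [2,4]: concurrent
C [5,8]: after
D [6,7]: after

B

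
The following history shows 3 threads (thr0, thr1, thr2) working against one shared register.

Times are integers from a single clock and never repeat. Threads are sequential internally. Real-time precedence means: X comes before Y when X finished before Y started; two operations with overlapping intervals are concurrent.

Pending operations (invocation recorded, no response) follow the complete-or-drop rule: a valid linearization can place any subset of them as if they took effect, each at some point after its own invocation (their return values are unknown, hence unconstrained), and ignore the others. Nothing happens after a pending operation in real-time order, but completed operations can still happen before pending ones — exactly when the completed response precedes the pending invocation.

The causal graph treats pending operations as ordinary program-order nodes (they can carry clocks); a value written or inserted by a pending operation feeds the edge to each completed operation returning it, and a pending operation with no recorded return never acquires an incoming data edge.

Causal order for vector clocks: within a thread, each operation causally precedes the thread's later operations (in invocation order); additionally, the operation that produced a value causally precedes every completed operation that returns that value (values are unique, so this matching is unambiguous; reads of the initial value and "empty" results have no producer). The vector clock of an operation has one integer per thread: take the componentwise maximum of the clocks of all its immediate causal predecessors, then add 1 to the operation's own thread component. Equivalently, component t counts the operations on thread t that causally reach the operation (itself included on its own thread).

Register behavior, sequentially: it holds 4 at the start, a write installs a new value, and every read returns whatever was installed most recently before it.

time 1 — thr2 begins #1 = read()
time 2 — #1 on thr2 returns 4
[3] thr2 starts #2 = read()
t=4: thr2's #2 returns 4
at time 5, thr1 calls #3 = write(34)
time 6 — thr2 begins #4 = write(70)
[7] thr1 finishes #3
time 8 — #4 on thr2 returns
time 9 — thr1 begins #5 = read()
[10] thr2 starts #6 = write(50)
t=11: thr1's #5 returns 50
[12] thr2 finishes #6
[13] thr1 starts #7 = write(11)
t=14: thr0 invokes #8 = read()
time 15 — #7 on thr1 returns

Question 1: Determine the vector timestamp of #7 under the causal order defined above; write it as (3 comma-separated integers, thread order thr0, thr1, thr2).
(0, 3, 4)

#1 (invocation 1): nothing precedes it; thr2's component alone gives (0, 0, 1)
#3 (invocation 5): nothing precedes it; thr1's component alone gives (0, 1, 0)
#8 (invocation 14): nothing precedes it; thr0's component alone gives (1, 0, 0)
VC(#2, invoked at 3): max of VC(#1)=(0, 0, 1), then +1 on thread thr2 → (0, 0, 2)
VC(#4, invoked at 6): max of VC(#2)=(0, 0, 2), then +1 on thread thr2 → (0, 0, 3)
VC(#6, invoked at 10): max of VC(#4)=(0, 0, 3), then +1 on thread thr2 → (0, 0, 4)
VC(#5, invoked at 9): max of VC(#3)=(0, 1, 0), VC(#6)=(0, 0, 4), then +1 on thread thr1 → (0, 2, 4)
VC(#7, invoked at 13): max of VC(#5)=(0, 2, 4), then +1 on thread thr1 → (0, 3, 4)
target: VC(#7) = (0, 3, 4)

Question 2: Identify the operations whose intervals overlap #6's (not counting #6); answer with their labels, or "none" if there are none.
#5

#6 runs from 10 to 12; window-overlapping ops are concurrent
#1 [1,2]: before
#2 [3,4]: before
#3 [5,7]: before
#4 [6,8]: before
#5 [9,11]: concurrent
#7 [13,15]: after
#8 [14,…): after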